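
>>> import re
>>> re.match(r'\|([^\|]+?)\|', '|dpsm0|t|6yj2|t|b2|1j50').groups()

('dpsm0',)

With `match`, the pattern is implicitly anchored at the beginning.
The match spans [0:7] → '|dpsm0|'.
Captured: group 1 = 'dpsm0'.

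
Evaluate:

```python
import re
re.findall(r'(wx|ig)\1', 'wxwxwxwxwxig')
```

['wx', 'wx']

`\1` is not a pattern — it's the concrete string captured by group 1, re-applied verbatim.
Walking the string: at [0:4] match 'wxwx', group 1 = 'wx'; at [4:8] match 'wxwx', group 1 = 'wx'.
With a single group, `findall` returns only what that group captured — 2 items.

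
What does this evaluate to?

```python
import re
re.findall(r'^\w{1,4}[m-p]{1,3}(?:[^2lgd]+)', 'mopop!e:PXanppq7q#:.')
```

The pattern matches anchored at the start of the string; then 1 to 4 of a word character, then 1 to 3 of a character in [m-p]; then one or more of any character except [2lgd] (non-capturing group).
Matches: at [0:20] → 'mopop!e:PXanppq7q#:.'.
No capturing groups, so `findall` returns the 1 full match string.

['mopop!e:PXanppq7q#:.']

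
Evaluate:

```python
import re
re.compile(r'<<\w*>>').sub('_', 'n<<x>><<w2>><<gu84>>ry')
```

Matches: at [1:6] → '<<x>>'; at [6:12] → '<<w2>>'; at [12:20] → '<<gu84>>'.
Every occurrence is swapped for '_'.

'n___ry'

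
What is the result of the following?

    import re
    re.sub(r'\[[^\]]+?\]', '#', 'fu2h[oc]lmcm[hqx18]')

`sub` substitutes '#' at each match site.

'fu2h#lmcm#'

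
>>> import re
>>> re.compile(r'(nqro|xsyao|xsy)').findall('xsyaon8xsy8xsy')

`|` is ordered: at each position the engine commits to the first alternative that works.
Scanning left to right: at [0:5] match 'xsyao', group 1 = 'xsyao'; at [7:10] match 'xsy', group 1 = 'xsy'; at [11:14] match 'xsy', group 1 = 'xsy'.
One capturing group, so `findall` returns just the captured substring from each match — 3 in all.

['xsyao', 'xsy', 'xsy']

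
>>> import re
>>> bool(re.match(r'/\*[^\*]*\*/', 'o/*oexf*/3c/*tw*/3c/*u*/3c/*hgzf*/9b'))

False

`re.match` won't scan ahead — the pattern has to work from the very first character.
Here the pattern fails at index 0, so the call returns None, and `bool(None)` is False.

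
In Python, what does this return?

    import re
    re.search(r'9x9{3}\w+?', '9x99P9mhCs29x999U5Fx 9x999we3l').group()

'9x999U'

The pattern matches the literal '9x', then exactly 3 of the literal '9'; then one or more of a word character (lazy).
`search` walks the string left to right and returns the first match it finds.
The match spans [11:17] → '9x999U'.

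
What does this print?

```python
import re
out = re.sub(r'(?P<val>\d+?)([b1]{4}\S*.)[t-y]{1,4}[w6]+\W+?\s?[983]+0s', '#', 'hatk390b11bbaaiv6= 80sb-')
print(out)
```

hatk#b-

Pattern: one or more of a digit (lazy) (captured as 'val'); then exactly 4 of one of [b1], then zero or more of a non-whitespace character, then any character (captured); then 1 to 4 of a character in [t-y], then one or more of one of [w6], then one or more of a non-word character (lazy); then optionally whitespace, then one or more of one of [983], then the literal '0s'.
Matches: at [4:22] → '390b11bbaaiv6= 80s'.
`sub` substitutes '#' at each match site.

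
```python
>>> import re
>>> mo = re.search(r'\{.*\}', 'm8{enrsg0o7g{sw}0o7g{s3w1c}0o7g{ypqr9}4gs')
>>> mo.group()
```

'{enrsg0o7g{sw}0o7g{s3w1c}0o7g{ypqr9}'

`re.search` tries every starting position until one works.
The match spans [2:38] → '{enrsg0o7g{sw}0o7g{s3w1c}0o7g{ypqr9}'.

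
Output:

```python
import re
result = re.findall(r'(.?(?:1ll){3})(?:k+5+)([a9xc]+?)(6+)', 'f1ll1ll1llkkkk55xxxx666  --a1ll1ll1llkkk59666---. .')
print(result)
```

[('f1ll1ll1ll', 'xxxx', '666'), ('a1ll1ll1ll', '9', '666')]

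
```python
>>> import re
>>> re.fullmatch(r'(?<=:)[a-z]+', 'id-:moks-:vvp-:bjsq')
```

None

`re.fullmatch` is like wrapping the pattern in `^…$` (in single-line mode).
Here the pattern can't cover the whole string, so the call returns None.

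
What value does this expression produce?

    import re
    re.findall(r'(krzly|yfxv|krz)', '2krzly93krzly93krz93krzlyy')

Alternation isn't longest-match — the leftmost alternative that fits at this position is chosen.
Walking the string: at [1:6] match 'krzly', group 1 = 'krzly'; at [8:13] match 'krzly', group 1 = 'krzly'; at [15:18] match 'krz', group 1 = 'krz'; at [20:25] match 'krzly', group 1 = 'krzly'.
Because there's exactly one group, `findall` drops the full match and keeps group 1 from each hit.

['krzly', 'krzly', 'krz', 'krzly']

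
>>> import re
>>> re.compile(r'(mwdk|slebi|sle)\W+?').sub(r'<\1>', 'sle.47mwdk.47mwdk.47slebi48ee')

Matches: at [0:4] → 'sle.'; at [6:11] → 'mwdk.'; at [13:18] → 'mwdk.'.
The replacement refers to a captured group, so each match is rewritten using its own captured text.

'<sle>47<mwdk>47<mwdk>47slebi48ee'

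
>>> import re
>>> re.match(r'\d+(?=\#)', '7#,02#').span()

(0, 1)

The positive lookaround only admits positions where the adjacent text matches; those characters stay outside the span.
`match` is anchored at position 0; if the pattern doesn't fit there, it returns None.
The match spans [0:1] → '7'.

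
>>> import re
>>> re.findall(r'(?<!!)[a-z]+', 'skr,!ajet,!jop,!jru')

Because the assertion is negative and zero-width, positions next to the forbidden text are skipped.
Scanning left to right: at [0:3] → 'skr'; at [6:9] → 'jet'; at [12:14] → 'op'; at [17:19] → 'ru'.
No capturing groups, so `findall` returns the 4 full match strings.

['skr', 'jet', 'op', 'ru']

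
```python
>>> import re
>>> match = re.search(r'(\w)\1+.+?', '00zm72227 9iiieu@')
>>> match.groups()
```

A backreference is literal: `\1` must see the identical characters the first group matched.
`re.search` tries every starting position until one works.
The match spans [0:3] → '00z'.
Captured: group 1 = '0'.

('0',)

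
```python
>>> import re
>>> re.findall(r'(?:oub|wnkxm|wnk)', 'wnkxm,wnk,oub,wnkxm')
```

['wnkxm', 'wnk', 'oub', 'wnkxm']

The regex engine tests alternatives in the order written; an earlier branch that matches wins even if a later one would match more.
Since nothing is captured, `findall` lists the 4 matched substrings directly.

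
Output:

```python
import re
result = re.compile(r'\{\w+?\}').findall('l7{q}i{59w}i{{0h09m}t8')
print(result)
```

['{q}', '{59w}', '{0h09m}']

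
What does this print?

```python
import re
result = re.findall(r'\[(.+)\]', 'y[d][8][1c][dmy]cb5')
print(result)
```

Matches: at [1:16] match '[d][8][1c][dmy]', group 1 = 'd][8][1c][dmy'.
`findall` collects group 1 from the one match (1 total).

['d][8][1c][dmy']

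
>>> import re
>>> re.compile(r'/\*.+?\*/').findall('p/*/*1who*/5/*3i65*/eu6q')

Scanning left to right: at [1:11] → '/*/*1who*/'; at [12:20] → '/*3i65*/'.
`findall` yields the raw match text (2 of them) because the pattern has no groups.

['/*/*1who*/', '/*3i65*/']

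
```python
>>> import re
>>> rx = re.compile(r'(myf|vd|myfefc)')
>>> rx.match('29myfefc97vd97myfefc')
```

`re.match` only tries the pattern at the start of the string.
Here the string doesn't start with a match, so the call returns None.

None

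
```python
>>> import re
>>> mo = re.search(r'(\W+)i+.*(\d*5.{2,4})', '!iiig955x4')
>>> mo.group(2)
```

The match spans [0:10] → '!iiig955x4'.
Captured: group 1 = '!', group 2 = '5x4'.

'5x4'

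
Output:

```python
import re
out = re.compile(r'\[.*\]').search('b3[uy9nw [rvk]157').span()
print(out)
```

(2, 14)

`re.search` scans for the first position where the pattern succeeds.
The match spans [2:14] → '[uy9nw [rvk]'.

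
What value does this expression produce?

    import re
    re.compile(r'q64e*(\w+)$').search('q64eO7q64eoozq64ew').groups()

Pattern: the literal 'q64', then zero or more of a literal 'e'; then one or more of a word character (captured); then anchored at the end.
Unlike `match`, `search` isn't anchored — it looks for the pattern anywhere in the string.
The match spans [0:18] → 'q64eO7q64eoozq64ew'.
Captured: group 1 = 'O7q64eoozq64ew'.

('O7q64eoozq64ew',)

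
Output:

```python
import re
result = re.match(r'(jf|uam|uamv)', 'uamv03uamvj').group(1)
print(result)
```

uam

The match spans [0:3] → 'uam'.
Captured: group 1 = 'uam'.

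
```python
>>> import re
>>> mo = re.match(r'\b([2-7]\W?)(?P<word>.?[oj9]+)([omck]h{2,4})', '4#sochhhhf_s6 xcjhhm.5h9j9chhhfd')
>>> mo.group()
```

`re.match` won't scan ahead — the pattern has to work from the very first character.
The match spans [0:9] → '4#sochhhh'.

'4#sochhhh'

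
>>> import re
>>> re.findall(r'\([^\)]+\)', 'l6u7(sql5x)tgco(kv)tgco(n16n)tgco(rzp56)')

`findall` yields the raw match text (4 of them) because the pattern has no groups.

['(sql5x)', '(kv)', '(n16n)', '(rzp56)']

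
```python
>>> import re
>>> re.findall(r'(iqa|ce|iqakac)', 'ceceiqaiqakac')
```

Branches in `(...|...)` are attempted left-to-right; the first branch that allows the whole pattern to succeed is taken.
Matches: at [0:2] match 'ce', group 1 = 'ce'; at [2:4] match 'ce', group 1 = 'ce'; at [4:7] match 'iqa', group 1 = 'iqa'; at [7:10] match 'iqa', group 1 = 'iqa'.
With a single group, `findall` returns only what that group captured — 4 items.

['ce', 'ce', 'iqa', 'iqa']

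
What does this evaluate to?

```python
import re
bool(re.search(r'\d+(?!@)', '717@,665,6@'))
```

True

`(?!…)`/`(?<!…)` only lets a position through if the neighbouring text does NOT match; no characters are consumed.
The match spans [0:2] → '71'.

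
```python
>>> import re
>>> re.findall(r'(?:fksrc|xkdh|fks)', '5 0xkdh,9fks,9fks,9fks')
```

`findall` yields the raw match text (4 of them) because the pattern has no groups.

['xkdh', 'fks', 'fks', 'fks']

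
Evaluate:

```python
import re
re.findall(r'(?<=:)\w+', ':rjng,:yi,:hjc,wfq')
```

['rjng', 'yi', 'hjc']

Lookahead/lookbehind check context without consuming it, so the matched span excludes the asserted characters.
Since nothing is captured, `findall` lists the 3 matched substrings directly.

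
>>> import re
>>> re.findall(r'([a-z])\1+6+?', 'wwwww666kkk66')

['w', 'k']

After group 1 captures some text, `\1` only succeeds where that same text appears again.
`findall` collects group 1 from each match (2 total).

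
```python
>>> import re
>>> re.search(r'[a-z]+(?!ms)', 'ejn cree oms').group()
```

'ejn'

The negative lookaround is zero-width — it rules out positions where the adjacent text would match, without consuming anything.
The match spans [0:3] → 'ejn'.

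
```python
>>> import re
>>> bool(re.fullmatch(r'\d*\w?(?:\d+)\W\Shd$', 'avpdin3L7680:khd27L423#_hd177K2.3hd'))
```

This matches zero or more of a digit, then optionally a word character; then one or more of a digit (non-capturing group); then a non-word character, then a non-whitespace character, then the literal 'hd'; then anchored at the end.
`fullmatch` succeeds only if the pattern covers the string from start to end.
Here the pattern can't cover the whole string, so the call returns None, and `bool(None)` is False.

False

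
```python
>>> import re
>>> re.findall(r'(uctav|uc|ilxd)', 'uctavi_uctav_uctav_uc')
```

['uctav', 'uctav', 'uctav', 'uc']

`|` is ordered: at each position the engine commits to the first alternative that works.
Matches: at [0:5] match 'uctav', group 1 = 'uctav'; at [7:12] match 'uctav', group 1 = 'uctav'; at [13:18] match 'uctav', group 1 = 'uctav'; at [19:21] match 'uc', group 1 = 'uc'.
With a single group, `findall` returns only what that group captured — 4 items.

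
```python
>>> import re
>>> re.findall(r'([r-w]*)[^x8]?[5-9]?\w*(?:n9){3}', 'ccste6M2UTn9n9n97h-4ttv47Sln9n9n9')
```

Pattern: zero or more of a character in [r-w] (captured); then optionally any character except [x8], then optionally a character in [5-9]; then zero or more of a word character, then the literal 'n9' repeated 3 times.
`findall` collects group 1 from each match (2 total).

['', '']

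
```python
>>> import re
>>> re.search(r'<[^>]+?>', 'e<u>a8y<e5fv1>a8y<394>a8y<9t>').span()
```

`re.search` tries every starting position until one works.
The match spans [1:4] → '<u>'.

(1, 4)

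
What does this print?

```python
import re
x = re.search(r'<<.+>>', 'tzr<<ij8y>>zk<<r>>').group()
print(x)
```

The match spans [3:18] → '<<ij8y>>zk<<r>>'.

<<ij8y>>zk<<r>>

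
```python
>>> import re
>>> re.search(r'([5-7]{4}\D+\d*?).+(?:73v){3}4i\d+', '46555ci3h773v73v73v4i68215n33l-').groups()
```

('6555ci',)

Pattern: exactly 4 of a character in [5-7], then one or more of a non-digit, then zero or more of a digit (lazy) (captured); then one or more of any character; then the literal '73v' repeated 3 times, then the literal '4i', then one or more of a digit.
`search` walks the string left to right and returns the first match it finds.
The match spans [1:26] → '6555ci3h773v73v73v4i68215'.
Captured: group 1 = '6555ci'.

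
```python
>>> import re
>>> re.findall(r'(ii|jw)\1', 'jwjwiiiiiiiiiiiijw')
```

A backreference is literal: `\1` must see the identical characters the first group matched.
Scanning left to right: at [0:4] match 'jwjw', group 1 = 'jw'; at [4:8] match 'iiii', group 1 = 'ii'; at [8:12] match 'iiii', group 1 = 'ii'; at [12:16] match 'iiii', group 1 = 'ii'.
With a single group, `findall` returns only what that group captured — 4 items.

['jw', 'ii', 'ii', 'ii']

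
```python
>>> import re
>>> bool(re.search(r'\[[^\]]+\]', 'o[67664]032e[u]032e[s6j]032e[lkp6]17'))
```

True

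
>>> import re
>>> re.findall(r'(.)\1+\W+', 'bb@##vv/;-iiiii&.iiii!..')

['b', 'v', 'i', 'i']

`\1` is not a pattern — it's the concrete string captured by group 1, re-applied verbatim.
Walking the string: at [0:5] match 'bb@##', group 1 = 'b'; at [5:10] match 'vv/;-', group 1 = 'v'; at [10:17] match 'iiiii&.', group 1 = 'i'; at [17:24] match 'iiii!..', group 1 = 'i'.
`findall` collects group 1 from each match (4 total).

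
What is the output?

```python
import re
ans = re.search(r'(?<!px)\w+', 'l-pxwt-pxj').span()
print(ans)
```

The negative lookahead/lookbehind blocks any match where the forbidden context is present.
`re.search` scans for the first position where the pattern succeeds.
The match spans [0:1] → 'l'.

(0, 1)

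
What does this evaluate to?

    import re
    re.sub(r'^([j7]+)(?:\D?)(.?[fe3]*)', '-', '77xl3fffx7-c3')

This matches anchored at the start of the string; then one or more of one of [j7] (captured); then optionally a non-digit (non-capturing group); then optionally any character, then zero or more of one of [fe3] (captured).
Each match is replaced by '-'.

'-x7-c3'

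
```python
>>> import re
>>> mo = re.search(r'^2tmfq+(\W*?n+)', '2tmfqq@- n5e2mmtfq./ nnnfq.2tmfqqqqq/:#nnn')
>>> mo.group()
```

Pattern: anchored at the start of the string; then the literal '2t', then the literal 'mf', then one or more of a literal 'q'; then zero or more of a non-word character (lazy), then one or more of a literal 'n' (captured).
The match spans [0:10] → '2tmfqq@- n'.

'2tmfqq@- n'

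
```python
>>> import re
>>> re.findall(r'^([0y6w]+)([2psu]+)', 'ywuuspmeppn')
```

[('yw', 'uusp')]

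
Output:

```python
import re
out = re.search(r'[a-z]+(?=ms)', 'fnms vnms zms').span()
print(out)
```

(0, 2)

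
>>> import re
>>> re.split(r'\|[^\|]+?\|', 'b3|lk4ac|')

Matches to split on: at [2:9] → '|lk4ac|'.
Each match becomes a cut point; 2 segments remain.

['b3', '']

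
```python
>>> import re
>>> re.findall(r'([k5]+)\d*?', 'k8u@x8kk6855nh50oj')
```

Pattern: one or more of one of [k5] (captured); then zero or more of a digit (lazy).
With the lazy modifier that quantifier settles for the fewest repetitions that let the rest of the pattern succeed (the atoms after it are unaffected and can still be greedy).
Scanning left to right: at [0:1] match 'k', group 1 = 'k'; at [6:8] match 'kk', group 1 = 'kk'; at [10:12] match '55', group 1 = '55'; at [14:15] match '5', group 1 = '5'.
`findall` collects group 1 from each match (4 total).

['k', 'kk', '55', '5']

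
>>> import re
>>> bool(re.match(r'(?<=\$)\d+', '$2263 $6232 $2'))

`re.match` only tries the pattern at the start of the string.
Here the string doesn't start with a match, so the call returns None, and `bool(None)` is False.

False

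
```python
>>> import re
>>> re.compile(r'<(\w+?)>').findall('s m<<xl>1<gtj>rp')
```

['xl', 'gtj']

Scanning left to right: at [4:8] match '<xl>', group 1 = 'xl'; at [9:14] match '<gtj>', group 1 = 'gtj'.
`findall` collects group 1 from each match (2 total).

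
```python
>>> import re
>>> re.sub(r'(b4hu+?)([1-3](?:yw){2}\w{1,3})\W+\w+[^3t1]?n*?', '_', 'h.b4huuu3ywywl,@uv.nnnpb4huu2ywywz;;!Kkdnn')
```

A `+?`/`*?`/`{m,n}?` starts at its minimum and grows only as far as needed for what follows to match.
Each match is replaced by '_'.

'h._nnnp_'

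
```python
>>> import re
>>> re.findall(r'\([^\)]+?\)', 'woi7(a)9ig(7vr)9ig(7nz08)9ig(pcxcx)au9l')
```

Matches: at [4:7] → '(a)'; at [10:15] → '(7vr)'; at [18:25] → '(7nz08)'; at [28:35] → '(pcxcx)'.
Since nothing is captured, `findall` lists the 4 matched substrings directly.

['(a)', '(7vr)', '(7nz08)', '(pcxcx)']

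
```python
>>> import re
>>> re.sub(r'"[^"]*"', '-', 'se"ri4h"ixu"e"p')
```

'se-ixu-p'

Each match is replaced by '-'.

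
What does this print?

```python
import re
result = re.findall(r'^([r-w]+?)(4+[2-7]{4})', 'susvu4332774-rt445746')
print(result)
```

Pattern: anchored at the start of the string; then one or more of a character in [r-w] (lazy) (captured); then one or more of the literal '4', then exactly 4 of a character in [2-7] (captured).
Scanning left to right: at [0:10] match 'susvu43327', groups = ('susvu', '43327').
With 2 capturing groups, `findall` returns a 2-tuple per match.

[('susvu', '43327')]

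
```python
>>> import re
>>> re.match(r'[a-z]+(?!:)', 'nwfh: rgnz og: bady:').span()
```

`match` is anchored at position 0; if the pattern doesn't fit there, it returns None.
The match spans [0:3] → 'nwf'.

(0, 3)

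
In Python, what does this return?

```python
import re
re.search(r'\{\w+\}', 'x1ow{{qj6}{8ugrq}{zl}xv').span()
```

(5, 10)

Unlike `match`, `search` isn't anchored — it looks for the pattern anywhere in the string.
The match spans [5:10] → '{qj6}'.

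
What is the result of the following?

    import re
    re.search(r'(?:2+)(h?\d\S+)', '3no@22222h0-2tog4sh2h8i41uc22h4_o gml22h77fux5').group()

'22222h0-2tog4sh2h8i41uc22h4_o'

This matches one or more of a literal '2' (non-capturing group); then optionally a literal 'h', then a digit, then one or more of a non-whitespace character (captured).
`re.search` scans for the first position where the pattern succeeds.
The match spans [4:33] → '22222h0-2tog4sh2h8i41uc22h4_o'.
Captured: group 1 = 'h0-2tog4sh2h8i41uc22h4_o'.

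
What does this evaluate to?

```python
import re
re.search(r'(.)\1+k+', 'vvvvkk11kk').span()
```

`\1` is not a pattern — it's the concrete string captured by group 1, re-applied verbatim.
`re.search` scans for the first position where the pattern succeeds.
The match spans [0:6] → 'vvvvkk'.
Captured: group 1 = 'v'.

(0, 6)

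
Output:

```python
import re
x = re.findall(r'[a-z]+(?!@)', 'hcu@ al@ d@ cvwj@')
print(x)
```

['hc', 'a', 'cvw']

`(?!…)`/`(?<!…)` only lets a position through if the neighbouring text does NOT match; no characters are consumed.
Scanning left to right: at [0:2] → 'hc'; at [5:6] → 'a'; at [12:15] → 'cvw'.
With no groups in the pattern, `findall` gives back each whole match — 3 here.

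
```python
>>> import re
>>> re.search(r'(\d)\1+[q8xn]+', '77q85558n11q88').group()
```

'77q8'

A backreference is literal: `\1` must see the identical characters the first group matched.
The match spans [0:4] → '77q8'.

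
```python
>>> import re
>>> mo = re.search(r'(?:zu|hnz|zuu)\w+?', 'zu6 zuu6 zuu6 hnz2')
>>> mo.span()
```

(0, 3)

`re.search` scans for the first position where the pattern succeeds.
The match spans [0:3] → 'zu6'.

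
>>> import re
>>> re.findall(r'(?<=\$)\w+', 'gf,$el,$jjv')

['el', 'jjv']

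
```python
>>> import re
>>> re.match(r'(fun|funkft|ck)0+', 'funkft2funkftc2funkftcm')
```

None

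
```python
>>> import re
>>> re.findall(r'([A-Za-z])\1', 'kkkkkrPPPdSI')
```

After group 1 captures some text, `\1` only succeeds where that same text appears again.
Because there's exactly one group, `findall` drops the full match and keeps group 1 from each hit.

['k', 'k', 'P']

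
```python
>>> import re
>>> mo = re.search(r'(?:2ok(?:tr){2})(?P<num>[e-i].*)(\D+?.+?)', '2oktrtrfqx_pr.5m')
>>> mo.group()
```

With the lazy modifier that quantifier settles for the fewest repetitions that let the rest of the pattern succeed (the atoms after it are unaffected and can still be greedy).
The match spans [0:15] → '2oktrtrfqx_pr.5'.

'2oktrtrfqx_pr.5'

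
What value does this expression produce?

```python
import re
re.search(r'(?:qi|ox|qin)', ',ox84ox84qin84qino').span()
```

(1, 3)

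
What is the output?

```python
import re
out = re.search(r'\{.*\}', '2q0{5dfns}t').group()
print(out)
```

The match spans [3:10] → '{5dfns}'.

{5dfns}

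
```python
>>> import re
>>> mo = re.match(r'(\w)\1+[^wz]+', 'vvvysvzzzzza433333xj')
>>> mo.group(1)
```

The match spans [0:6] → 'vvvysv'.
Captured: group 1 = 'v'.

'v'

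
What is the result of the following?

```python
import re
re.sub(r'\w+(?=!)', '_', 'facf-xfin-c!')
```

The `(?=…)`/`(?<=…)` assertion just peeks at neighbouring text; it doesn't advance the match position.
Matches: at [10:11] → 'c'.
Each match is replaced by '_'.

'facf-xfin-_!'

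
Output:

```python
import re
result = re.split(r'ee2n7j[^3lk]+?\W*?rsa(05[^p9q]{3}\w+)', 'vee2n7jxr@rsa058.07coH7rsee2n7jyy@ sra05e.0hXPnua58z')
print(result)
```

['v', '058.07coH7rsee2n7jyy', '@ sra05e.0hXPnua58z']

This matches the literal 'ee2', then the literal 'n7j'; then one or more of any character except [3lk] (lazy), then zero or more of a non-word character (lazy), then the literal 'rsa'; then the literal '05', then exactly 3 of any character except [p9q], then one or more of a word character (captured).
Matches to split on: at [1:33] → 'ee2n7jxr@rsa058.07coH7rsee2n7jyy'.
Because the pattern has a capturing group, `split` also inserts each captured text between the pieces.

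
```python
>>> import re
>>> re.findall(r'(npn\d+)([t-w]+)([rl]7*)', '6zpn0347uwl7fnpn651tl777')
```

[('npn651', 't', 'l777')]

This matches the literal 'npn', then one or more of a digit (captured); then one or more of a character in [t-w] (captured); then one of [rl], then zero or more of the literal '7' (captured).
Scanning left to right: at [13:24] match 'npn651tl777', groups = ('npn651', 't', 'l777').
`findall` packs the 3 group values into a tuple for every match.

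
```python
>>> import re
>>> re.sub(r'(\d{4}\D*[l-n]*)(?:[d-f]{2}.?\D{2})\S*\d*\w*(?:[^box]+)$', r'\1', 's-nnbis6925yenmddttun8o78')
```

's-nnbis6925yenm'

The pattern matches exactly 4 of a digit, then zero or more of a non-digit, then zero or more of a character in [l-n] (captured); then exactly 2 of a character in [d-f], then optionally any character, then exactly 2 of a non-digit (non-capturing group); then zero or more of a non-whitespace character, then zero or more of a digit, then zero or more of a word character; then one or more of any character except [box] (non-capturing group); then anchored at the end.
Matches: at [7:25] → '6925yenmddttun8o78'.
The replacement refers to a captured group, so each match is rewritten using its own captured text.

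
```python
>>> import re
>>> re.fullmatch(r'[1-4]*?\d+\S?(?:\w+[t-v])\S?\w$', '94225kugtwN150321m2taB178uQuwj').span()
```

`re.fullmatch` is like wrapping the pattern in `^…$` (in single-line mode).
The match spans [0:30] → '94225kugtwN150321m2taB178uQuwj'.

(0, 30)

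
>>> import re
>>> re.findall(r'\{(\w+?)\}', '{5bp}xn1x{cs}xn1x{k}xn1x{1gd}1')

['5bp', 'cs', 'k', '1gd']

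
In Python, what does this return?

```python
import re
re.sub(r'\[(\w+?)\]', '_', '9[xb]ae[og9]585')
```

'9_ae_585'

`sub` substitutes '_' at each match site.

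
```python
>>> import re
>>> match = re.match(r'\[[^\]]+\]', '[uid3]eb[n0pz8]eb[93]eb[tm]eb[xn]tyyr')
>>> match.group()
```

'[uid3]'

With `match`, the pattern is implicitly anchored at the beginning.
The match spans [0:6] → '[uid3]'.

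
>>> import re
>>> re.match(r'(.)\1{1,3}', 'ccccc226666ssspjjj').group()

After group 1 captures some text, `\1` only succeeds where that same text appears again.
`re.match` only tries the pattern at the start of the string.
The match spans [0:4] → 'cccc'.
Captured: group 1 = 'c'.

'cccc'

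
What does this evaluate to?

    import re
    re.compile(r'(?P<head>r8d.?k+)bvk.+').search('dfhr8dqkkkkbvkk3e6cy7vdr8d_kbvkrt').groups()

('r8dqkkkk',)

This matches the literal 'r8d', then optionally any character, then one or more of the literal 'k' (captured as 'head'); then the literal 'bvk', then one or more of any character.
Unlike `match`, `search` isn't anchored — it looks for the pattern anywhere in the string.
The match spans [3:33] → 'r8dqkkkkbvkk3e6cy7vdr8d_kbvkrt'.
Captured: group 1 = 'r8dqkkkk'.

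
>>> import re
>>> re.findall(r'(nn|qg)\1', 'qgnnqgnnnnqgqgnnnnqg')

The backreference `\1` re-matches whatever the first group consumed, character for character.
Because there's exactly one group, `findall` drops the full match and keeps group 1 from each hit.

['nn', 'qg', 'nn']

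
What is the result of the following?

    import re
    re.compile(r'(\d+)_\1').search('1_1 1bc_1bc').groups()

('1',)

The match spans [0:3] → '1_1'.
Captured: group 1 = '1'.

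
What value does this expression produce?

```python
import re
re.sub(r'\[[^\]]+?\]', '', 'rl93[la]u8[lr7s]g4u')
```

'rl93u8g4u'

Each match is replaced by ''.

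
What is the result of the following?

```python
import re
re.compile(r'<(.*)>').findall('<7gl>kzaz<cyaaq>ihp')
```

['7gl>kzaz<cyaaq']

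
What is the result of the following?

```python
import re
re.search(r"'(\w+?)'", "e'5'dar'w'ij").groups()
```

('5',)

`re.search` scans for the first position where the pattern succeeds.
The match spans [1:4] → "'5'".
Captured: group 1 = '5'.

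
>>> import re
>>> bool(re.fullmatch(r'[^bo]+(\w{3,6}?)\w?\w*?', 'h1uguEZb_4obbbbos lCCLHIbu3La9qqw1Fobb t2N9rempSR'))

False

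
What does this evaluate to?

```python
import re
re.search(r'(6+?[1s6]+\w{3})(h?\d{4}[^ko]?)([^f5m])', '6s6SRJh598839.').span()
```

Pattern: one or more of a literal '6' (lazy), then one or more of one of [1s6], then exactly 3 of a word character (captured); then optionally the literal 'h', then exactly 4 of a digit, then optionally any character except [ko] (captured); then any character except [f5m] (captured).
The match spans [0:13] → '6s6SRJh598839'.

(0, 13)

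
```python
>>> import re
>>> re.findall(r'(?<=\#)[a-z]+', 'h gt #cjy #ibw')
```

['cjy', 'ibw']

Because the assertion is zero-width, the text it checks is not consumed and won't appear in the result.
Walking the string: at [6:9] → 'cjy'; at [11:14] → 'ibw'.
No capturing groups, so `findall` returns the 2 full match strings.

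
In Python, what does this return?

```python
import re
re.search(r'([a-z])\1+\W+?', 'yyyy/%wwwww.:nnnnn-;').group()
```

'yyyy/'

The backreference `\1` re-matches whatever the first group consumed, character for character.
The match spans [0:5] → 'yyyy/'.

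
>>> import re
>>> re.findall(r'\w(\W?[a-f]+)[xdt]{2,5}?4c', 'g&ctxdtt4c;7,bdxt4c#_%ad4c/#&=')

Pattern: a word character; then optionally a non-word character, then one or more of a character in [a-f] (captured); then 2 to 5 of one of [xdt] (lazy), then the literal '4c'.
Scanning left to right: at [0:10] match 'g&ctxdtt4c', group 1 = '&c'; at [11:19] match '7,bdxt4c', group 1 = ',bd'.
With a single group, `findall` returns only what that group captured — 2 items.

['&c', ',bd']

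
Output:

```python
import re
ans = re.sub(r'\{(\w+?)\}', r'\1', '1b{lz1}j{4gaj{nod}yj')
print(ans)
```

1blz1j{4gajnodyj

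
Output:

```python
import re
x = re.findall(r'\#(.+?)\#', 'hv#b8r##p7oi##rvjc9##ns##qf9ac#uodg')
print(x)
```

['b8r', 'p7oi', 'rvjc9', 'ns', 'qf9ac']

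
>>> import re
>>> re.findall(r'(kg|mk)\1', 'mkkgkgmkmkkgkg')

`\1` is not a pattern — it's the concrete string captured by group 1, re-applied verbatim.
`findall` collects group 1 from each match (3 total).

['kg', 'mk', 'kg']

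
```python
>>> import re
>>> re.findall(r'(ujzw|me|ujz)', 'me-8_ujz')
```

['me', 'ujz']

Walking the string: at [0:2] match 'me', group 1 = 'me'; at [5:8] match 'ujz', group 1 = 'ujz'.
`findall` collects group 1 from each match (2 total).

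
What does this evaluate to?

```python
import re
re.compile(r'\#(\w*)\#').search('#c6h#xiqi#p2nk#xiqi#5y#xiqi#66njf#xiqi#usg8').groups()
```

The match spans [0:5] → '#c6h#'.
Captured: group 1 = 'c6h'.

('c6h',)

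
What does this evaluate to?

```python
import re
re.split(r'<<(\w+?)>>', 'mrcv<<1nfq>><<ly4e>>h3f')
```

`re.split` interleaves the captured-group text with the surrounding fragments.

['mrcv', '1nfq', '', 'ly4e', 'h3f']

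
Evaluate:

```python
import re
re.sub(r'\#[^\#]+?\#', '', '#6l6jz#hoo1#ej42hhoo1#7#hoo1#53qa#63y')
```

Matches: at [0:7] → '#6l6jz#'; at [11:22] → '#ej42hhoo1#'; at [23:29] → '#hoo1#'.
Every occurrence is swapped for ''.

'hoo1753qa#63y'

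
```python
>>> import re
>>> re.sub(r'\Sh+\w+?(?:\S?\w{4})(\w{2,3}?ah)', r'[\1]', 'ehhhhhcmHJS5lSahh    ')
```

'[lSah]h    '

The pattern matches a non-whitespace character, then one or more of a literal 'h', then one or more of a word character (lazy); then optionally a non-whitespace character, then exactly 4 of a word character (non-capturing group); then 2 to 3 of a word character (lazy), then the literal 'ah' (captured).
Matches: at [0:16] → 'ehhhhhcmHJS5lSah'.
The replacement refers to a captured group, so each match is rewritten using its own captured text.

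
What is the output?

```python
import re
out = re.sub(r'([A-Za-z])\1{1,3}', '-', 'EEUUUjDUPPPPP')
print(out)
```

`\1` has to match the exact text group 1 already captured.
Matches: at [0:2] → 'EE'; at [2:5] → 'UUU'; at [8:12] → 'PPPP'.
Every occurrence is swapped for '-'.

--jDU-P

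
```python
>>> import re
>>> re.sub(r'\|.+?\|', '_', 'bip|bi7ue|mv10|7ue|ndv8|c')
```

'bip_mv10_ndv8|c'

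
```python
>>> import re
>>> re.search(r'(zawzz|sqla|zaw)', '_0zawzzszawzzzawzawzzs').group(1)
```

'zawzz'

Alternation isn't longest-match — the leftmost alternative that fits at this position is chosen.
`search` walks the string left to right and returns the first match it finds.
The match spans [2:7] → 'zawzz'.
Captured: group 1 = 'zawzz'.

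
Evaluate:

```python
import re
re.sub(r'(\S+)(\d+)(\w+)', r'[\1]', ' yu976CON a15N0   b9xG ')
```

' [yu97] [a1]   [b] '

Pattern: one or more of a non-whitespace character (captured); then one or more of a digit (captured); then one or more of a word character (captured).
Matches: at [1:9] → 'yu976CON'; at [10:15] → 'a15N0'; at [18:22] → 'b9xG'.
`\1` in the replacement pulls in group 1's text for each match.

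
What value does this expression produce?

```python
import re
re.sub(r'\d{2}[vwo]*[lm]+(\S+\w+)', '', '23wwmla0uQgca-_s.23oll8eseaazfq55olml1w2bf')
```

''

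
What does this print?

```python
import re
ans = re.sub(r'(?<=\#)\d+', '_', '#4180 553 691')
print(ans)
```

#_ 553 691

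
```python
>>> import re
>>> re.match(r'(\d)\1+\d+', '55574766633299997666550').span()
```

(0, 23)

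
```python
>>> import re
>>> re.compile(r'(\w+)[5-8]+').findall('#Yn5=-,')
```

['Yn']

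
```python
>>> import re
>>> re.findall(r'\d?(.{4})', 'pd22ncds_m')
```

The pattern matches optionally a digit; then exactly 4 of any character (captured).
Walking the string: at [0:4] match 'pd22', group 1 = 'pd22'; at [4:8] match 'ncds', group 1 = 'ncds'.
`findall` collects group 1 from each match (2 total).

['pd22', 'ncds']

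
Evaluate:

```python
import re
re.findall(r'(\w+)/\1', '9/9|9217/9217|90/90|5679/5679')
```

`\1` has to match the exact text group 1 already captured.
With a single group, `findall` returns only what that group captured — 4 items.

['9', '9217', '90', '5679']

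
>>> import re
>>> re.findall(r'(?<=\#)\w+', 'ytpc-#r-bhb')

Because the assertion is zero-width, the text it checks is not consumed and won't appear in the result.
Since nothing is captured, `findall` lists the 1 matched substring directly.

['r']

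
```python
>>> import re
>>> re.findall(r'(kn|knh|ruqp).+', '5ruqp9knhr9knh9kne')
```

With a single group, `findall` returns only what that group captured — 1 item.

['ruqp']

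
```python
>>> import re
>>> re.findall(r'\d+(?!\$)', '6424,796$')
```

['6424', '79']

A negative assertion filters positions out without eating any characters.
Matches: at [0:4] → '6424'; at [5:7] → '79'.
Since nothing is captured, `findall` lists the 2 matched substrings directly.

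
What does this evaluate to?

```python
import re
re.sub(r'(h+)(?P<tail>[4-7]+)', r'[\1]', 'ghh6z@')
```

Pattern: one or more of a literal 'h' (captured); then one or more of a character in [4-7] (captured as 'tail').
Each match is replaced using the text its own group 1 captured.

'g[hh]z@'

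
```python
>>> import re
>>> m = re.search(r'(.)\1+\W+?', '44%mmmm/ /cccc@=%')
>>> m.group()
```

The backreference `\1` re-matches whatever the first group consumed, character for character.
`search` walks the string left to right and returns the first match it finds.
The match spans [0:3] → '44%'.
Captured: group 1 = '4'.

'44%'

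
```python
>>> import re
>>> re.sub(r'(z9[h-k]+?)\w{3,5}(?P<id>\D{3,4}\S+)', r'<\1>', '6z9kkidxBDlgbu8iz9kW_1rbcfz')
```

'6<z9k>'

Pattern: the literal 'z9', then one or more of a character in [h-k] (lazy) (captured); then 3 to 5 of a word character; then 3 to 4 of a non-digit, then one or more of a non-whitespace character (captured as 'id').
`\1` in the replacement pulls in group 1's text for each match.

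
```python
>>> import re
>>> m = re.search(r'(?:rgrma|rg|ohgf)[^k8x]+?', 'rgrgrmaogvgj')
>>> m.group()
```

'rgr'

`search` walks the string left to right and returns the first match it finds.
The match spans [0:3] → 'rgr'.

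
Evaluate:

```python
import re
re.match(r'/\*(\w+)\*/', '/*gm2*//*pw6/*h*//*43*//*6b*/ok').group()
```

'/*gm2*/'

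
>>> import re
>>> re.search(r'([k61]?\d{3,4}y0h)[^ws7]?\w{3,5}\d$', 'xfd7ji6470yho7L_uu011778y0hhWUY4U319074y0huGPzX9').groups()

('19074y0h',)

The pattern matches optionally one of [k61], then 3 to 4 of a digit, then the literal 'y0h' (captured); then optionally any character except [ws7], then 3 to 5 of a word character, then a digit; then anchored at the end.
`search` walks the string left to right and returns the first match it finds.
The match spans [34:48] → '19074y0huGPzX9'.
Captured: group 1 = '19074y0h'.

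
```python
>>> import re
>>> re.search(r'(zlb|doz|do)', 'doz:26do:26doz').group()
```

Alternation isn't longest-match — the leftmost alternative that fits at this position is chosen.
The match spans [0:3] → 'doz'.

'doz'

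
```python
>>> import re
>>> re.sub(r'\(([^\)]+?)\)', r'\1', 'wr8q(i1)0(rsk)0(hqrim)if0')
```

'wr8qi10rsk0hqrimif0'

Matches: at [4:8] → '(i1)'; at [9:14] → '(rsk)'; at [15:22] → '(hqrim)'.
Each match is replaced using the text its own group 1 captured.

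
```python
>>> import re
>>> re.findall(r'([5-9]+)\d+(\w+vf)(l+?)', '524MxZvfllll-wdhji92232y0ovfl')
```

[('5', 'MxZvf', 'l'), ('9', 'y0ovf', 'l')]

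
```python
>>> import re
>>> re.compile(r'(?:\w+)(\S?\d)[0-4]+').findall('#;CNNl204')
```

['0']

Pattern: one or more of a word character (non-capturing group); then optionally a non-whitespace character, then a digit (captured); then one or more of a character in [0-4].
Matches: at [2:9] match 'CNNl204', group 1 = '0'.
One capturing group, so `findall` returns just the captured substring from the one match — 1 in all.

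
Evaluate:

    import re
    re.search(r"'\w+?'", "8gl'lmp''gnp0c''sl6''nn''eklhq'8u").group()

"'lmp'"

The match spans [3:8] → "'lmp'".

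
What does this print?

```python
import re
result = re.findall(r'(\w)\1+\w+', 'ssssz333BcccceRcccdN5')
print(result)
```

['s']

The backreference `\1` re-matches whatever the first group consumed, character for character.
Walking the string: at [0:21] match 'ssssz333BcccceRcccdN5', group 1 = 's'.
With a single group, `findall` returns only what that group captured — 1 item.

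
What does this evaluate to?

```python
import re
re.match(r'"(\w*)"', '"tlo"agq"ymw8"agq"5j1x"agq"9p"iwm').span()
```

`re.match` only tries the pattern at the start of the string.
The match spans [0:5] → '"tlo"'.
Captured: group 1 = 'tlo'.

(0, 5)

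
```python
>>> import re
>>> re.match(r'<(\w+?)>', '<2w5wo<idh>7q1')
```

None

`re.match` only tries the pattern at the start of the string.
Here the pattern fails at index 0, so the call returns None.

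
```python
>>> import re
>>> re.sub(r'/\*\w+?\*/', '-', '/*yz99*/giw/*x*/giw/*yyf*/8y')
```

'-giw-giw-8y'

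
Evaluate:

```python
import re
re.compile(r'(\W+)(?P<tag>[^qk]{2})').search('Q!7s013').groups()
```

Pattern: one or more of a non-word character (captured); then exactly 2 of any character except [qk] (captured as 'tag').
`re.search` scans for the first position where the pattern succeeds.
The match spans [1:4] → '!7s'.
Captured: group 1 = '!', group 2 = '7s'.

('!', '7s')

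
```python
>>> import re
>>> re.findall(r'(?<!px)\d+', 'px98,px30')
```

['8', '0']

Because the assertion is negative and zero-width, positions next to the forbidden text are skipped.
Matches: at [3:4] → '8'; at [8:9] → '0'.
`findall` yields the raw match text (2 of them) because the pattern has no groups.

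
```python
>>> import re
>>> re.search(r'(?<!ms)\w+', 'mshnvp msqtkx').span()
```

The negative lookahead/lookbehind blocks any match where the forbidden context is present.
Unlike `match`, `search` isn't anchored — it looks for the pattern anywhere in the string.
The match spans [0:6] → 'mshnvp'.

(0, 6)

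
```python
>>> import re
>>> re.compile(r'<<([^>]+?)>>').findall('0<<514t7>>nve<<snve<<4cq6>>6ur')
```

With a single group, `findall` returns only what that group captured — 2 items.

['514t7', 'snve<<4cq6']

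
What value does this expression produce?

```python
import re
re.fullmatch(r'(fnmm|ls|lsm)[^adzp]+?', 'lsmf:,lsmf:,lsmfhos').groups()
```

The regex engine tests alternatives in the order written; an earlier branch that matches wins even if a later one would match more.
`re.fullmatch` requires the pattern to consume the entire string.
The match spans [0:19] → 'lsmf:,lsmf:,lsmfhos'.
Captured: group 1 = 'ls'.

('ls',)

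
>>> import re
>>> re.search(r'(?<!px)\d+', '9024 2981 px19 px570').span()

(0, 4)

A negative assertion filters positions out without eating any characters.
The match spans [0:4] → '9024'.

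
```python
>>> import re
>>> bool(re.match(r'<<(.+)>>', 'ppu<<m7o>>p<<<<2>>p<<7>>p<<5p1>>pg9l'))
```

`re.match` only tries the pattern at the start of the string.
Here position 0 doesn't satisfy it, so the call returns None, and `bool(None)` is False.

False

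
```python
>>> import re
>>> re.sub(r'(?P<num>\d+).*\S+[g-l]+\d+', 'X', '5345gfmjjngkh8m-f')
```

Pattern: one or more of a digit (captured as 'num'); then zero or more of any character, then one or more of a non-whitespace character; then one or more of a character in [g-l], then one or more of a digit.
Matches: at [0:14] → '5345gfmjjngkh8'.
Every occurrence is swapped for 'X'.

'Xm-f'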